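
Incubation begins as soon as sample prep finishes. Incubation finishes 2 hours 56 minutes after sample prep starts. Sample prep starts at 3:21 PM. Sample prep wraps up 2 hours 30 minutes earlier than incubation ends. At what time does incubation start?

Incubation ends at 3:21 PM + 176 min = 6:17 PM.
Sample prep ends at 6:17 PM − 150 min = 3:47 PM.
So incubation starts at 3:47 PM.

3:47 PM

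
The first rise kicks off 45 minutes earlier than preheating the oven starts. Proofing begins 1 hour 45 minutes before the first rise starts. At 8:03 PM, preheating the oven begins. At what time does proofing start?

The first rise starts at 8:03 PM − 45 min = 7:18 PM.
Proofing starts at 7:18 PM − 105 min = 5:33 PM.

5:33 PM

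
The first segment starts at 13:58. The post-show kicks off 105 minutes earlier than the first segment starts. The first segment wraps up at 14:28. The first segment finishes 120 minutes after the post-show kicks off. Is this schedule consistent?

No

The post-show starts at 13:58 − 105 min = 12:13.
The first segment ends at 12:13 + 120 min = 14:13.
But the first segment is also said to end at 14:28 — a 15-minute conflict.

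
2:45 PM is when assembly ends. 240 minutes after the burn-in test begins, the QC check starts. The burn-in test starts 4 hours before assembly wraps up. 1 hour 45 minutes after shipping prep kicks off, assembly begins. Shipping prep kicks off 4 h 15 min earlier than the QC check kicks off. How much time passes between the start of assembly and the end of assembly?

The burn-in test starts at 2:45 PM − 240 min = 10:45 AM.
The QC check starts at 10:45 AM + 240 min = 2:45 PM.
Shipping prep starts at 2:45 PM − 255 min = 10:30 AM.
Assembly starts at 10:30 AM + 105 min = 12:15 PM.
From 12:15 PM to 2:45 PM is 2 h 30 min.

2 h 30 min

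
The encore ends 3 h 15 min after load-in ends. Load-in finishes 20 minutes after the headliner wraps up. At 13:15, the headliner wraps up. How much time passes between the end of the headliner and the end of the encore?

3 h 35 min

Load-in ends at 13:15 + 20 min = 13:35.
The encore ends at 13:35 + 195 min = 16:50.
From 13:15 to 16:50 is 3 h 35 min.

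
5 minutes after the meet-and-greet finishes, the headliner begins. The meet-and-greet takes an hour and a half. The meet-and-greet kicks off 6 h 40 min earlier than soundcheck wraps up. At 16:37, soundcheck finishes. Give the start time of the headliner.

11:32

The meet-and-greet starts at 16:37 − 400 min = 09:57.
The meet-and-greet ends at 09:57 + 90 min = 11:27.
The headliner starts at 11:27 + 5 min = 11:32.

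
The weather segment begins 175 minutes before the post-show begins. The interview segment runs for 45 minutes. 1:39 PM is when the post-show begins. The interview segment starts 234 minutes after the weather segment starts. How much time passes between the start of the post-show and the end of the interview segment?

The weather segment starts at 1:39 PM − 175 min = 10:44 AM.
The interview segment starts at 10:44 AM + 234 min = 2:38 PM.
The interview segment ends at 2:38 PM + 45 min = 3:23 PM.
From 1:39 PM to 3:23 PM is 1 h 44 min.

1 h 44 min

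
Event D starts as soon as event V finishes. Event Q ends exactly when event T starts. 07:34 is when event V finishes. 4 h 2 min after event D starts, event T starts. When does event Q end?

Event D starts at 07:34.
Event T starts at 07:34 + 242 min = 11:36.
So event Q ends at 11:36.

11:36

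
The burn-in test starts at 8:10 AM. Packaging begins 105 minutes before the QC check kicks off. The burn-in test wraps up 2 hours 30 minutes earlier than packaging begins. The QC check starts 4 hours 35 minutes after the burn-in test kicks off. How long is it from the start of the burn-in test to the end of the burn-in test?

20 minutes

The QC check starts at 8:10 AM + 275 min = 12:45 PM.
Packaging starts at 12:45 PM − 105 min = 11:00 AM.
The burn-in test ends at 11:00 AM − 150 min = 8:30 AM.
From 8:10 AM to 8:30 AM is 20 minutes.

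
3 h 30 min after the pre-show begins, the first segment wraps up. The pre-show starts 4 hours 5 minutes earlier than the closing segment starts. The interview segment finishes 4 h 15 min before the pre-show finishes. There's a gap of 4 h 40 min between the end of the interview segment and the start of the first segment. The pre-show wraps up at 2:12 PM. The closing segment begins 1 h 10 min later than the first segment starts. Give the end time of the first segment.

3:12 PM

The interview segment ends at 2:12 PM − 255 min = 9:57 AM.
The first segment starts at 9:57 AM + 280 min = 2:37 PM.
The closing segment starts at 2:37 PM + 70 min = 3:47 PM.
The pre-show starts at 3:47 PM − 245 min = 11:42 AM.
The first segment ends at 11:42 AM + 210 min = 3:12 PM.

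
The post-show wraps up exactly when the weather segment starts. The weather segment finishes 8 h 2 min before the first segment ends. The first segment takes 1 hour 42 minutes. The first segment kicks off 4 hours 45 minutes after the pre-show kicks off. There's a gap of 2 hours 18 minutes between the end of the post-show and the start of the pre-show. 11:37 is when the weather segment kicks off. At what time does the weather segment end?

The post-show ends at 11:37.
The pre-show starts at 11:37 + 138 min = 13:55.
The first segment starts at 13:55 + 285 min = 18:40.
The first segment ends at 18:40 + 102 min = 20:22.
The weather segment ends at 20:22 − 482 min = 12:20.

12:20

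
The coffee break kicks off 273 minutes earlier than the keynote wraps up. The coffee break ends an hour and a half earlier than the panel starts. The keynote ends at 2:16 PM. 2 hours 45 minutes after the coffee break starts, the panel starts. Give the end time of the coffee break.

The coffee break starts at 2:16 PM − 273 min = 9:43 AM.
The panel starts at 9:43 AM + 165 min = 12:28 PM.
The coffee break ends at 12:28 PM − 90 min = 10:58 AM.

10:58 AM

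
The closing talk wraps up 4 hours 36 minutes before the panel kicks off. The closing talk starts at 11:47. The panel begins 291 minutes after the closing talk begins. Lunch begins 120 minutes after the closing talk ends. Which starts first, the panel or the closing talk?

the closing talk

The panel starts at 11:47 + 291 min = 16:38.
The panel starts at 16:38 and the closing talk starts at 11:47, so the closing talk is first.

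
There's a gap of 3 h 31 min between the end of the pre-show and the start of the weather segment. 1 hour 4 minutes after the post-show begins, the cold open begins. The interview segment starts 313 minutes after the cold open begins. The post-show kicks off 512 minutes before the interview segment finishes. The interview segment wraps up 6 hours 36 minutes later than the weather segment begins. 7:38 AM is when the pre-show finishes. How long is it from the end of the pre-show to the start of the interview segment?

7 hours 52 minutes

The weather segment starts at 7:38 AM + 211 min = 11:09 AM.
The interview segment ends at 11:09 AM + 396 min = 5:45 PM.
The post-show starts at 5:45 PM − 512 min = 9:13 AM.
The cold open starts at 9:13 AM + 64 min = 10:17 AM.
The interview segment starts at 10:17 AM + 313 min = 3:30 PM.
From 7:38 AM to 3:30 PM is 7 hours 52 minutes.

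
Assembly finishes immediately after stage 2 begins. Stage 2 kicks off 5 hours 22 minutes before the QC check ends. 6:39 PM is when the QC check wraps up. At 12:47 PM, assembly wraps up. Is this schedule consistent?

Stage 2 starts at 6:39 PM − 322 min = 1:17 PM.
So assembly ends at 1:17 PM.
But assembly is also said to end at 12:47 PM — a 30-minute conflict.

No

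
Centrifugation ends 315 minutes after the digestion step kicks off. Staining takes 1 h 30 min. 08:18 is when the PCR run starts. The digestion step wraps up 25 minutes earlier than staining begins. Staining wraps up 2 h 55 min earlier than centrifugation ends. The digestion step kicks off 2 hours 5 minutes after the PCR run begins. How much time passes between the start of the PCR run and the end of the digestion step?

2 h 30 min

The digestion step starts at 08:18 + 125 min = 10:23.
Centrifugation ends at 10:23 + 315 min = 15:38.
Staining ends at 15:38 − 175 min = 12:43.
Staining starts at 12:43 − 90 min = 11:13.
The digestion step ends at 11:13 − 25 min = 10:48.
From 08:18 to 10:48 is 2 h 30 min.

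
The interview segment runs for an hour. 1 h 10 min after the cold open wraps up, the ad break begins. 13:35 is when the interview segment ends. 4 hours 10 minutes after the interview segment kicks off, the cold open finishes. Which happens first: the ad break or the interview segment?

the interview segment

The interview segment starts at 13:35 − 60 min = 12:35.
The cold open ends at 12:35 + 250 min = 16:45.
The ad break starts at 16:45 + 70 min = 17:55.
The ad break starts at 17:55 and the interview segment starts at 12:35, so the interview segment is first.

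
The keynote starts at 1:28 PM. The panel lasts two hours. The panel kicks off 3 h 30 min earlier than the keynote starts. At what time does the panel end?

11:58 AM

The panel starts at 1:28 PM − 210 min = 9:58 AM.
The panel ends at 9:58 AM + 120 min = 11:58 AM.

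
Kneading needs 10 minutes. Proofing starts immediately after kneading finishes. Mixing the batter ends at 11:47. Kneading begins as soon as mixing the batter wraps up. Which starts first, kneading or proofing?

Kneading starts at 11:47.
Kneading ends at 11:47 + 10 min = 11:57.
So proofing starts at 11:57.
Kneading starts at 11:47 and proofing starts at 11:57, so kneading is first.

kneading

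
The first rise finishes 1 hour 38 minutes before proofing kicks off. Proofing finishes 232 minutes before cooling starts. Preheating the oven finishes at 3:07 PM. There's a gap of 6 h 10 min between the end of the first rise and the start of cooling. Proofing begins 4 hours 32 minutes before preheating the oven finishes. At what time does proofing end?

Proofing starts at 3:07 PM − 272 min = 10:35 AM.
The first rise ends at 10:35 AM − 98 min = 8:57 AM.
Cooling starts at 8:57 AM + 370 min = 3:07 PM.
Proofing ends at 3:07 PM − 232 min = 11:15 AM.

11:15 AM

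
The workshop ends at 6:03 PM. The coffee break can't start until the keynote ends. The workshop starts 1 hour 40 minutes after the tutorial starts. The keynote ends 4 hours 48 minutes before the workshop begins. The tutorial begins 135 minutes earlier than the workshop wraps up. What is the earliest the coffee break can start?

12:40 PM

The tutorial starts at 6:03 PM − 135 min = 3:48 PM.
The workshop starts at 3:48 PM + 100 min = 5:28 PM.
The keynote ends at 5:28 PM − 288 min = 12:40 PM.
The coffee break is bounded by the keynote, so the earliest it can start is 12:40 PM.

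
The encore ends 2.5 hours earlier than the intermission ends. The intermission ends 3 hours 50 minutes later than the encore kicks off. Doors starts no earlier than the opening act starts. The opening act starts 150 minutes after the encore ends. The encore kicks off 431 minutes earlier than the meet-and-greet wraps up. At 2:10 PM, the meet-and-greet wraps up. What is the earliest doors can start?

The encore starts at 2:10 PM − 431 min = 6:59 AM.
The intermission ends at 6:59 AM + 230 min = 10:49 AM.
The encore ends at 10:49 AM − 150 min = 8:19 AM.
The opening act starts at 8:19 AM + 150 min = 10:49 AM.
Doors is bounded by the opening act, so the earliest it can start is 10:49 AM.

10:49 AM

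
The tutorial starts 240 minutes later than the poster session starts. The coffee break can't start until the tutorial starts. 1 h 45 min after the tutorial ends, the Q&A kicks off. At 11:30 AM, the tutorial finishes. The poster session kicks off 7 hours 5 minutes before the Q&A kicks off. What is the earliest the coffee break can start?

10:10 AM

The Q&A starts at 11:30 AM + 105 min = 1:15 PM.
The poster session starts at 1:15 PM − 425 min = 6:10 AM.
The tutorial starts at 6:10 AM + 240 min = 10:10 AM.
The coffee break is bounded by the tutorial, so the earliest it can start is 10:10 AM.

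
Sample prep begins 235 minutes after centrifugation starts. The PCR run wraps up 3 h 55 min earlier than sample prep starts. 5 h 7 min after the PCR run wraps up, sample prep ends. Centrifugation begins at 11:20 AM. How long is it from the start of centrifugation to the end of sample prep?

Sample prep starts at 11:20 AM + 235 min = 3:15 PM.
The PCR run ends at 3:15 PM − 235 min = 11:20 AM.
Sample prep ends at 11:20 AM + 307 min = 4:27 PM.
From 11:20 AM to 4:27 PM is 307 minutes.

307 minutes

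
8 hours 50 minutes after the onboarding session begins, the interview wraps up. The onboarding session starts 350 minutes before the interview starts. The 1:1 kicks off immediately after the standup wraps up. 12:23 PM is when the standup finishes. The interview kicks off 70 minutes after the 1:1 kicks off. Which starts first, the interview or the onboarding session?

The 1:1 starts at 12:23 PM.
The interview starts at 12:23 PM + 70 min = 1:33 PM.
The onboarding session starts at 1:33 PM − 350 min = 7:43 AM.
The interview starts at 1:33 PM and the onboarding session starts at 7:43 AM, so the onboarding session is first.

the onboarding session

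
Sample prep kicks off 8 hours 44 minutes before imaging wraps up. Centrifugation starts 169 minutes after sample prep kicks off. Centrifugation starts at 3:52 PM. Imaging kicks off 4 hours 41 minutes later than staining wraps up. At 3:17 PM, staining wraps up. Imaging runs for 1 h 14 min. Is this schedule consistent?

Imaging starts at 3:17 PM + 281 min = 7:58 PM.
Imaging ends at 7:58 PM + 74 min = 9:12 PM.
Sample prep starts at 9:12 PM − 524 min = 12:28 PM.
Centrifugation starts at 12:28 PM + 169 min = 3:17 PM.
But centrifugation is also said to start at 3:52 PM — a 35-minute conflict.

No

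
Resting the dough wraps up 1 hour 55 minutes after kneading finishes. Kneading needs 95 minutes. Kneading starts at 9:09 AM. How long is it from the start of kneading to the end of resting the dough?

Kneading ends at 9:09 AM + 95 min = 10:44 AM.
Resting the dough ends at 10:44 AM + 115 min = 12:39 PM.
From 9:09 AM to 12:39 PM is 210 minutes.

210 minutes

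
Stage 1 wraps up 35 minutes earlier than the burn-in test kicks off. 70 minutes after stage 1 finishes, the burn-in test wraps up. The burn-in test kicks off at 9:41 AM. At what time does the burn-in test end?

10:16 AM

Stage 1 ends at 9:41 AM − 35 min = 9:06 AM.
The burn-in test ends at 9:06 AM + 70 min = 10:16 AM.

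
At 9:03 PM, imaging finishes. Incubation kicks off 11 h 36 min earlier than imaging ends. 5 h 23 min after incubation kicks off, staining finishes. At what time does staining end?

Incubation starts at 9:03 PM − 696 min = 9:27 AM.
Staining ends at 9:27 AM + 323 min = 2:50 PM.

2:50 PM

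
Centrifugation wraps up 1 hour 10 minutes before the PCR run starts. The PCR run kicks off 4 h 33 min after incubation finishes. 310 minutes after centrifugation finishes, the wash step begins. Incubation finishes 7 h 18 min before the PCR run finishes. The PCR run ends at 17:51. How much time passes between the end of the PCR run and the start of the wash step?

1 h 15 min

Incubation ends at 17:51 − 438 min = 10:33.
The PCR run starts at 10:33 + 273 min = 15:06.
Centrifugation ends at 15:06 − 70 min = 13:56.
The wash step starts at 13:56 + 310 min = 19:06.
From 17:51 to 19:06 is 1 h 15 min.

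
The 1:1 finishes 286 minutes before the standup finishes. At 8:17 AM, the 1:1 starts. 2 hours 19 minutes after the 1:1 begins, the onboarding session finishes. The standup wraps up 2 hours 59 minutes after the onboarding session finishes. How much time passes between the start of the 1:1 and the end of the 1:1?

The onboarding session ends at 8:17 AM + 139 min = 10:36 AM.
The standup ends at 10:36 AM + 179 min = 1:35 PM.
The 1:1 ends at 1:35 PM − 286 min = 8:49 AM.
From 8:17 AM to 8:49 AM is 32 minutes.

32 minutes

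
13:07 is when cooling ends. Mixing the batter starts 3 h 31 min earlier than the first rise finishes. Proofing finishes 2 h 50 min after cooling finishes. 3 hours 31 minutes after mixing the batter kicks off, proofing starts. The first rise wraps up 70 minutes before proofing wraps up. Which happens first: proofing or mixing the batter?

Proofing ends at 13:07 + 170 min = 15:57.
The first rise ends at 15:57 − 70 min = 14:47.
Mixing the batter starts at 14:47 − 211 min = 11:16.
Proofing starts at 11:16 + 211 min = 14:47.
Proofing starts at 14:47 and mixing the batter starts at 11:16, so mixing the batter is first.

mixing the batter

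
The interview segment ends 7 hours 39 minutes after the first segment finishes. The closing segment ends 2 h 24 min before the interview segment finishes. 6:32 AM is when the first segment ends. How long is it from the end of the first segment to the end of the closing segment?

The interview segment ends at 6:32 AM + 459 min = 2:11 PM.
The closing segment ends at 2:11 PM − 144 min = 11:47 AM.
From 6:32 AM to 11:47 AM is 5 hours 15 minutes.

5 hours 15 minutes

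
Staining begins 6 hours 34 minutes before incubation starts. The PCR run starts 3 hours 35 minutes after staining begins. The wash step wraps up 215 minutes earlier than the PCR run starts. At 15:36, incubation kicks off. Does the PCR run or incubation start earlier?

the PCR run

Staining starts at 15:36 − 394 min = 09:02.
The PCR run starts at 09:02 + 215 min = 12:37.
The PCR run starts at 12:37 and incubation starts at 15:36, so the PCR run is first.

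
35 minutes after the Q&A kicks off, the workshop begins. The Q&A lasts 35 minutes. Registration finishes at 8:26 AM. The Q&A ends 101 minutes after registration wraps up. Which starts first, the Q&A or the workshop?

The Q&A ends at 8:26 AM + 101 min = 10:07 AM.
The Q&A starts at 10:07 AM − 35 min = 9:32 AM.
The workshop starts at 9:32 AM + 35 min = 10:07 AM.
The Q&A starts at 9:32 AM and the workshop starts at 10:07 AM, so the Q&A is first.

the Q&A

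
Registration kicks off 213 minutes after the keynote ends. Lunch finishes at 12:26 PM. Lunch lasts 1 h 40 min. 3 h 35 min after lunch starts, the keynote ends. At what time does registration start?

5:54 PM

Lunch starts at 12:26 PM − 100 min = 10:46 AM.
The keynote ends at 10:46 AM + 215 min = 2:21 PM.
Registration starts at 2:21 PM + 213 min = 5:54 PM.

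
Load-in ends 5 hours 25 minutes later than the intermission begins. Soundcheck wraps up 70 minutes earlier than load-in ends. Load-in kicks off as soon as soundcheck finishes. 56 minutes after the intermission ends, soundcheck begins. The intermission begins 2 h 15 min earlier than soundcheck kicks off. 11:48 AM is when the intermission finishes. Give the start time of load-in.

Soundcheck starts at 11:48 AM + 56 min = 12:44 PM.
The intermission starts at 12:44 PM − 135 min = 10:29 AM.
Load-in ends at 10:29 AM + 325 min = 3:54 PM.
Soundcheck ends at 3:54 PM − 70 min = 2:44 PM.
So load-in starts at 2:44 PM.

2:44 PM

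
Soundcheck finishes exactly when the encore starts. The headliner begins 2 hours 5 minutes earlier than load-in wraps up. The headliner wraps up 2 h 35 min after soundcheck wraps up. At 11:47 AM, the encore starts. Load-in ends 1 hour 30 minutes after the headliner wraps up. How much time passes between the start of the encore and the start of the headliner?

two hours

Soundcheck ends at 11:47 AM.
The headliner ends at 11:47 AM + 155 min = 2:22 PM.
Load-in ends at 2:22 PM + 90 min = 3:52 PM.
The headliner starts at 3:52 PM − 125 min = 1:47 PM.
From 11:47 AM to 1:47 PM is two hours.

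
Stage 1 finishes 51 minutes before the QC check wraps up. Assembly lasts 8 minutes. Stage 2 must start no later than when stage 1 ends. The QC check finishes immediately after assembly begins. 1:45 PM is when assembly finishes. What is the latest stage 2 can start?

Assembly starts at 1:45 PM − 8 min = 1:37 PM.
So the QC check ends at 1:37 PM.
Stage 1 ends at 1:37 PM − 51 min = 12:46 PM.
Stage 2 is bounded by stage 1, so the latest it can start is 12:46 PM.

12:46 PM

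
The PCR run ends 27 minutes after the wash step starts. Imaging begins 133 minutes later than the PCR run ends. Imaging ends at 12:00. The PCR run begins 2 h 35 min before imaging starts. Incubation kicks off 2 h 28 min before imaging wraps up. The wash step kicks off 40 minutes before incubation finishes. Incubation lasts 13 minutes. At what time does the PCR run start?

09:10

Incubation starts at 12:00 − 148 min = 09:32.
Incubation ends at 09:32 + 13 min = 09:45.
The wash step starts at 09:45 − 40 min = 09:05.
The PCR run ends at 09:05 + 27 min = 09:32.
Imaging starts at 09:32 + 133 min = 11:45.
The PCR run starts at 11:45 − 155 min = 09:10.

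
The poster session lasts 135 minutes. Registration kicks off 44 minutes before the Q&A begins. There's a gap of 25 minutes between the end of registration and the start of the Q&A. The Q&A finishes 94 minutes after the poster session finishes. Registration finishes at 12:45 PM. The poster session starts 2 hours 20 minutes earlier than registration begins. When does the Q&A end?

The Q&A starts at 12:45 PM + 25 min = 1:10 PM.
Registration starts at 1:10 PM − 44 min = 12:26 PM.
The poster session starts at 12:26 PM − 140 min = 10:06 AM.
The poster session ends at 10:06 AM + 135 min = 12:21 PM.
The Q&A ends at 12:21 PM + 94 min = 1:55 PM.

1:55 PM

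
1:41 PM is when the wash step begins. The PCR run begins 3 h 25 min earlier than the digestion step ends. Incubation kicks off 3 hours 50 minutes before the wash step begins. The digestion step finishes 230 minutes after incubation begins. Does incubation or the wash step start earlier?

incubation

Incubation starts at 1:41 PM − 230 min = 9:51 AM.
Incubation starts at 9:51 AM and the wash step starts at 1:41 PM, so incubation is first.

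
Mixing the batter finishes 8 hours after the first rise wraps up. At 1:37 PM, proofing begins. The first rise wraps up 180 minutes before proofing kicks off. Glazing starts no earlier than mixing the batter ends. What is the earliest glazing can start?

The first rise ends at 1:37 PM − 180 min = 10:37 AM.
Mixing the batter ends at 10:37 AM + 480 min = 6:37 PM.
Glazing is bounded by mixing the batter, so the earliest it can start is 6:37 PM.

6:37 PM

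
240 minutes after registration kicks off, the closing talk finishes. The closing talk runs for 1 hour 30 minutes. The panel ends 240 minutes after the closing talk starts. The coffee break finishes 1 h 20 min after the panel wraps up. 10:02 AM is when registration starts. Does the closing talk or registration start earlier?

registration

The closing talk ends at 10:02 AM + 240 min = 2:02 PM.
The closing talk starts at 2:02 PM − 90 min = 12:32 PM.
The closing talk starts at 12:32 PM and registration starts at 10:02 AM, so registration is first.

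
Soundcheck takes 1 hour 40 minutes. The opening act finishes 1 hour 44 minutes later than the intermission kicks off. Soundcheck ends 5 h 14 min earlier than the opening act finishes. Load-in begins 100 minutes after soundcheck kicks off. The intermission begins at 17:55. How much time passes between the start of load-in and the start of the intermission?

The opening act ends at 17:55 + 104 min = 19:39.
Soundcheck ends at 19:39 − 314 min = 14:25.
Soundcheck starts at 14:25 − 100 min = 12:45.
Load-in starts at 12:45 + 100 min = 14:25.
From 14:25 to 17:55 is 3 hours 30 minutes.

3 hours 30 minutes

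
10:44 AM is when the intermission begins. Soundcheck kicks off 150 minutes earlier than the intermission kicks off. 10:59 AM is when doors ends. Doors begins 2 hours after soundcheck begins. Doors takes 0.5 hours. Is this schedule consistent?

No

Soundcheck starts at 10:44 AM − 150 min = 8:14 AM.
Doors starts at 8:14 AM + 120 min = 10:14 AM.
Doors ends at 10:14 AM + 30 min = 10:44 AM.
But doors is also said to end at 10:59 AM — a 15-minute conflict.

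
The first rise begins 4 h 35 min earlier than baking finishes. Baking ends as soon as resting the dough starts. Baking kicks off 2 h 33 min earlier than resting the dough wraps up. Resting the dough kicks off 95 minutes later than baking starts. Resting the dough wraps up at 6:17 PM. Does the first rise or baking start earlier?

the first rise

Baking starts at 6:17 PM − 153 min = 3:44 PM.
Resting the dough starts at 3:44 PM + 95 min = 5:19 PM.
So baking ends at 5:19 PM.
The first rise starts at 5:19 PM − 275 min = 12:44 PM.
The first rise starts at 12:44 PM and baking starts at 3:44 PM, so the first rise is first.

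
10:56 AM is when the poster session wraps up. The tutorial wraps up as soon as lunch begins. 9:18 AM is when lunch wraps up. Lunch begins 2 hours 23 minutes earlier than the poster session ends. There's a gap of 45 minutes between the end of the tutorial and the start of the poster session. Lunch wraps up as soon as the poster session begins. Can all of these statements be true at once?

Lunch starts at 10:56 AM − 143 min = 8:33 AM.
So the tutorial ends at 8:33 AM.
The poster session starts at 8:33 AM + 45 min = 9:18 AM.
So lunch ends at 9:18 AM.
That matches the stated 9:18 AM, so the schedule is consistent.

Yes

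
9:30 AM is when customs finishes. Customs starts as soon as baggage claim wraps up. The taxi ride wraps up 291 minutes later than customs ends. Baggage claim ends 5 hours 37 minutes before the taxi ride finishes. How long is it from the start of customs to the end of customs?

46 minutes

The taxi ride ends at 9:30 AM + 291 min = 2:21 PM.
Baggage claim ends at 2:21 PM − 337 min = 8:44 AM.
So customs starts at 8:44 AM.
From 8:44 AM to 9:30 AM is 46 minutes.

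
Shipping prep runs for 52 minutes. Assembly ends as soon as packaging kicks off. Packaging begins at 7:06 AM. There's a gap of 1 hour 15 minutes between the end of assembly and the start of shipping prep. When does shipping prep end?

Assembly ends at 7:06 AM.
Shipping prep starts at 7:06 AM + 75 min = 8:21 AM.
Shipping prep ends at 8:21 AM + 52 min = 9:13 AM.

9:13 AM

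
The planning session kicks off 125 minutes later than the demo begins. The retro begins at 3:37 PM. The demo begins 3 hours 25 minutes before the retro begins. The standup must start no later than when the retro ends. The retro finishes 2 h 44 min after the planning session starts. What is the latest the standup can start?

5:01 PM

The demo starts at 3:37 PM − 205 min = 12:12 PM.
The planning session starts at 12:12 PM + 125 min = 2:17 PM.
The retro ends at 2:17 PM + 164 min = 5:01 PM.
The standup is bounded by the retro, so the latest it can start is 5:01 PM.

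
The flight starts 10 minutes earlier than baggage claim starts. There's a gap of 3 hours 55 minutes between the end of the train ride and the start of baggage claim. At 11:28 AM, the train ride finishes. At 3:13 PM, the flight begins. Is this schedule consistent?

Yes

Baggage claim starts at 11:28 AM + 235 min = 3:23 PM.
The flight starts at 3:23 PM − 10 min = 3:13 PM.
That matches the stated 3:13 PM, so the schedule is consistent.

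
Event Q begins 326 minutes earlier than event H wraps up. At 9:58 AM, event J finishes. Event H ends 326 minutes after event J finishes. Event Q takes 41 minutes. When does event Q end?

10:39 AM

Event H ends at 9:58 AM + 326 min = 3:24 PM.
Event Q starts at 3:24 PM − 326 min = 9:58 AM.
Event Q ends at 9:58 AM + 41 min = 10:39 AM.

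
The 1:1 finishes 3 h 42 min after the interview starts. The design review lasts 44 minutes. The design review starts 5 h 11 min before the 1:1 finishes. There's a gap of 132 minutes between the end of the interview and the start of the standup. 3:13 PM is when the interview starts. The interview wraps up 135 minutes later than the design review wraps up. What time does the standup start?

6:55 PM

The 1:1 ends at 3:13 PM + 222 min = 6:55 PM.
The design review starts at 6:55 PM − 311 min = 1:44 PM.
The design review ends at 1:44 PM + 44 min = 2:28 PM.
The interview ends at 2:28 PM + 135 min = 4:43 PM.
The standup starts at 4:43 PM + 132 min = 6:55 PM.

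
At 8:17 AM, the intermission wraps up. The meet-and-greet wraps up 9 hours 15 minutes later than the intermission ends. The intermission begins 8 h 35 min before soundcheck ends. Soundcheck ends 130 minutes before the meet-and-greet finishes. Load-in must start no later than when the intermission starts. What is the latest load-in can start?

6:47 AM

The meet-and-greet ends at 8:17 AM + 555 min = 5:32 PM.
Soundcheck ends at 5:32 PM − 130 min = 3:22 PM.
The intermission starts at 3:22 PM − 515 min = 6:47 AM.
Load-in is bounded by the intermission, so the latest it can start is 6:47 AM.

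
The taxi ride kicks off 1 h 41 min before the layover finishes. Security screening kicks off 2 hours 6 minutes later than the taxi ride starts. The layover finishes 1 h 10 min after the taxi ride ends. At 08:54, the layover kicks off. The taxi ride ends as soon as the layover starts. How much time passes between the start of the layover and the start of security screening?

The taxi ride ends at 08:54.
The layover ends at 08:54 + 70 min = 10:04.
The taxi ride starts at 10:04 − 101 min = 08:23.
Security screening starts at 08:23 + 126 min = 10:29.
From 08:54 to 10:29 is 1 hour 35 minutes.

1 hour 35 minutes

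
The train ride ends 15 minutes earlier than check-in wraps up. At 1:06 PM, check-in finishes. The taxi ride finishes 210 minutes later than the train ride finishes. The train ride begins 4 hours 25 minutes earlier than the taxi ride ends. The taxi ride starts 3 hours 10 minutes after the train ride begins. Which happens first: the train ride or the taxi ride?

the train ride

The train ride ends at 1:06 PM − 15 min = 12:51 PM.
The taxi ride ends at 12:51 PM + 210 min = 4:21 PM.
The train ride starts at 4:21 PM − 265 min = 11:56 AM.
The taxi ride starts at 11:56 AM + 190 min = 3:06 PM.
The train ride starts at 11:56 AM and the taxi ride starts at 3:06 PM, so the train ride is first.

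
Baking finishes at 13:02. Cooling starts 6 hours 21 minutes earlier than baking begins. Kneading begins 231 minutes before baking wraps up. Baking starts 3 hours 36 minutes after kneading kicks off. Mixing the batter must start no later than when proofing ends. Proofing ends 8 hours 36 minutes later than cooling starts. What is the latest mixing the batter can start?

Kneading starts at 13:02 − 231 min = 09:11.
Baking starts at 09:11 + 216 min = 12:47.
Cooling starts at 12:47 − 381 min = 06:26.
Proofing ends at 06:26 + 516 min = 15:02.
Mixing the batter is bounded by proofing, so the latest it can start is 15:02.

15:02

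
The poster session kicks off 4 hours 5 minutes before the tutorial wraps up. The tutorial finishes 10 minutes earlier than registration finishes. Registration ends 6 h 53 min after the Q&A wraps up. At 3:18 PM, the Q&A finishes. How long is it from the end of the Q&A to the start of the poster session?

2 hours 38 minutes

Registration ends at 3:18 PM + 413 min = 10:11 PM.
The tutorial ends at 10:11 PM − 10 min = 10:01 PM.
The poster session starts at 10:01 PM − 245 min = 5:56 PM.
From 3:18 PM to 5:56 PM is 2 hours 38 minutes.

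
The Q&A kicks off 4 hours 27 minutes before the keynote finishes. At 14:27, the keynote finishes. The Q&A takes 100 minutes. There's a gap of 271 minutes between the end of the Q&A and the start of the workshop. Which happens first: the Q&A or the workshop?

The Q&A starts at 14:27 − 267 min = 10:00.
The Q&A ends at 10:00 + 100 min = 11:40.
The workshop starts at 11:40 + 271 min = 16:11.
The Q&A starts at 10:00 and the workshop starts at 16:11, so the Q&A is first.

the Q&A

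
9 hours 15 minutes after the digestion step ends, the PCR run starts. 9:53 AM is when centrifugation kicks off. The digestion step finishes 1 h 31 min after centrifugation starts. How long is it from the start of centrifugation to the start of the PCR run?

The digestion step ends at 9:53 AM + 91 min = 11:24 AM.
The PCR run starts at 11:24 AM + 555 min = 8:39 PM.
From 9:53 AM to 8:39 PM is 10 h 46 min.

10 h 46 min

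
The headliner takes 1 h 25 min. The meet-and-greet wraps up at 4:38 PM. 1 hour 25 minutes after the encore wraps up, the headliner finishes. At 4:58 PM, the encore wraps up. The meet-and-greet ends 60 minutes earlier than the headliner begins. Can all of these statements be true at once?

The headliner ends at 4:58 PM + 85 min = 6:23 PM.
The headliner starts at 6:23 PM − 85 min = 4:58 PM.
The meet-and-greet ends at 4:58 PM − 60 min = 3:58 PM.
But the meet-and-greet is also said to end at 4:38 PM — a 40-minute conflict.

No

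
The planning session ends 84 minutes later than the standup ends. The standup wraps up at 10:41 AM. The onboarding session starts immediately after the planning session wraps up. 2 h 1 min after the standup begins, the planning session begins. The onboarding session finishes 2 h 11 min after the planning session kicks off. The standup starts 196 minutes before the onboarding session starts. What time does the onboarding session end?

The planning session ends at 10:41 AM + 84 min = 12:05 PM.
So the onboarding session starts at 12:05 PM.
The standup starts at 12:05 PM − 196 min = 8:49 AM.
The planning session starts at 8:49 AM + 121 min = 10:50 AM.
The onboarding session ends at 10:50 AM + 131 min = 1:01 PM.

1:01 PM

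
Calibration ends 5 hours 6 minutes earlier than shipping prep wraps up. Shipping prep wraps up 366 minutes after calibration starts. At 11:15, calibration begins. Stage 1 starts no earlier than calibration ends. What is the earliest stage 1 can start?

12:15

Shipping prep ends at 11:15 + 366 min = 17:21.
Calibration ends at 17:21 − 306 min = 12:15.
Stage 1 is bounded by calibration, so the earliest it can start is 12:15.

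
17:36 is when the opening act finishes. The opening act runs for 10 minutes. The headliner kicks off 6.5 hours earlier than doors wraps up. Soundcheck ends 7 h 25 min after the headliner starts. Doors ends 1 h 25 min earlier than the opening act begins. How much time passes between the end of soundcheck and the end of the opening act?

The opening act starts at 17:36 − 10 min = 17:26.
Doors ends at 17:26 − 85 min = 16:01.
The headliner starts at 16:01 − 390 min = 09:31.
Soundcheck ends at 09:31 + 445 min = 16:56.
From 16:56 to 17:36 is 40 minutes.

40 minutes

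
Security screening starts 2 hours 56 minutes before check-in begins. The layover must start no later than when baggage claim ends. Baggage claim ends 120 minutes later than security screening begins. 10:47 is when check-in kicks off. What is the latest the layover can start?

Security screening starts at 10:47 − 176 min = 07:51.
Baggage claim ends at 07:51 + 120 min = 09:51.
The layover is bounded by baggage claim, so the latest it can start is 09:51.

09:51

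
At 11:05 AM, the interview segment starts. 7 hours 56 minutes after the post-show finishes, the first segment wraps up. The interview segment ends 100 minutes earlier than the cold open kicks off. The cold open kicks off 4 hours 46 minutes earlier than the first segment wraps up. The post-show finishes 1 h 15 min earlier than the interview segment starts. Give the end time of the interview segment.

11:20 AM

The post-show ends at 11:05 AM − 75 min = 9:50 AM.
The first segment ends at 9:50 AM + 476 min = 5:46 PM.
The cold open starts at 5:46 PM − 286 min = 1:00 PM.
The interview segment ends at 1:00 PM − 100 min = 11:20 AM.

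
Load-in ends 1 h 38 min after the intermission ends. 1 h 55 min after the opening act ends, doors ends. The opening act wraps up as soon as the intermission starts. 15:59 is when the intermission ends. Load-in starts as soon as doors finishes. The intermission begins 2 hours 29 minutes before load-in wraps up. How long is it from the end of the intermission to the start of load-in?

1 hour 4 minutes

Load-in ends at 15:59 + 98 min = 17:37.
The intermission starts at 17:37 − 149 min = 15:08.
So the opening act ends at 15:08.
Doors ends at 15:08 + 115 min = 17:03.
So load-in starts at 17:03.
From 15:59 to 17:03 is 1 hour 4 minutes.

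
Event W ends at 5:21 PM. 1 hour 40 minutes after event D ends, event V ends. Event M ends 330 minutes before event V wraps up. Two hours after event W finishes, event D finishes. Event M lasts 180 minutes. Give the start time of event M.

Event D ends at 5:21 PM + 120 min = 7:21 PM.
Event V ends at 7:21 PM + 100 min = 9:01 PM.
Event M ends at 9:01 PM − 330 min = 3:31 PM.
Event M starts at 3:31 PM − 180 min = 12:31 PM.

12:31 PM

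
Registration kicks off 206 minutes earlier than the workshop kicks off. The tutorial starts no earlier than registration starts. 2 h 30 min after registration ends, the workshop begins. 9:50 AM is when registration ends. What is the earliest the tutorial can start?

The workshop starts at 9:50 AM + 150 min = 12:20 PM.
Registration starts at 12:20 PM − 206 min = 8:54 AM.
The tutorial is bounded by registration, so the earliest it can start is 8:54 AM.

8:54 AM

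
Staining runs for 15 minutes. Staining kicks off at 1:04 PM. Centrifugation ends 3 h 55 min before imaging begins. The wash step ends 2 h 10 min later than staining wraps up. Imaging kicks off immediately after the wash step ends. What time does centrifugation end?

11:34 AM

Staining ends at 1:04 PM + 15 min = 1:19 PM.
The wash step ends at 1:19 PM + 130 min = 3:29 PM.
So imaging starts at 3:29 PM.
Centrifugation ends at 3:29 PM − 235 min = 11:34 AM.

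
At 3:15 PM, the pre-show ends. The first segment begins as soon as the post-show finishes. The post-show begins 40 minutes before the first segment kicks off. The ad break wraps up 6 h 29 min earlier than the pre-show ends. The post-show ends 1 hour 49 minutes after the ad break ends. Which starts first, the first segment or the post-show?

The ad break ends at 3:15 PM − 389 min = 8:46 AM.
The post-show ends at 8:46 AM + 109 min = 10:35 AM.
So the first segment starts at 10:35 AM.
The post-show starts at 10:35 AM − 40 min = 9:55 AM.
The first segment starts at 10:35 AM and the post-show starts at 9:55 AM, so the post-show is first.

the post-show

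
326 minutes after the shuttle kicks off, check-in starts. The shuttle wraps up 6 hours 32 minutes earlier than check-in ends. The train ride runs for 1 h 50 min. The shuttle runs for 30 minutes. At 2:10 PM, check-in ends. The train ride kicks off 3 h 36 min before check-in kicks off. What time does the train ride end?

10:48 AM

The shuttle ends at 2:10 PM − 392 min = 7:38 AM.
The shuttle starts at 7:38 AM − 30 min = 7:08 AM.
Check-in starts at 7:08 AM + 326 min = 12:34 PM.
The train ride starts at 12:34 PM − 216 min = 8:58 AM.
The train ride ends at 8:58 AM + 110 min = 10:48 AM.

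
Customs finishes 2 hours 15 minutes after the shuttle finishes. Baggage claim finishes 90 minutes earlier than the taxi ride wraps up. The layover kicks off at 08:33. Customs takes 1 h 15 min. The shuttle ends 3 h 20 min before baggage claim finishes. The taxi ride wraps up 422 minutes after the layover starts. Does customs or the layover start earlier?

the layover

The taxi ride ends at 08:33 + 422 min = 15:35.
Baggage claim ends at 15:35 − 90 min = 14:05.
The shuttle ends at 14:05 − 200 min = 10:45.
Customs ends at 10:45 + 135 min = 13:00.
Customs starts at 13:00 − 75 min = 11:45.
Customs starts at 11:45 and the layover starts at 08:33, so the layover is first.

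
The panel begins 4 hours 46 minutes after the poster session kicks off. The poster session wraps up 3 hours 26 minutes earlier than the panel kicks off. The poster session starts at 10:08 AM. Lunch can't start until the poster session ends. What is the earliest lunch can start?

The panel starts at 10:08 AM + 286 min = 2:54 PM.
The poster session ends at 2:54 PM − 206 min = 11:28 AM.
Lunch is bounded by the poster session, so the earliest it can start is 11:28 AM.

11:28 AM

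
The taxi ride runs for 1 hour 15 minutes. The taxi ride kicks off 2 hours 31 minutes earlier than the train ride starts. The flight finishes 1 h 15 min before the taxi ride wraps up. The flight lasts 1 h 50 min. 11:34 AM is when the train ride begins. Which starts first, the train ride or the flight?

the flight

The taxi ride starts at 11:34 AM − 151 min = 9:03 AM.
The taxi ride ends at 9:03 AM + 75 min = 10:18 AM.
The flight ends at 10:18 AM − 75 min = 9:03 AM.
The flight starts at 9:03 AM − 110 min = 7:13 AM.
The train ride starts at 11:34 AM and the flight starts at 7:13 AM, so the flight is first.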